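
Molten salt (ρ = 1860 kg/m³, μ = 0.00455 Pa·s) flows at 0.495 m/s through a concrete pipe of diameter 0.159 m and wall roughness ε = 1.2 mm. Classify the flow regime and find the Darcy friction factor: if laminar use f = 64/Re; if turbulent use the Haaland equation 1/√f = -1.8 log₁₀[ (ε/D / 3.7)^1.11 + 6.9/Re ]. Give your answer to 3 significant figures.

f ≈ 0.0366

Re = ρVD/μ = 1860·0.495·0.159/0.00455 = 3.217e+04.
Re > 4000 → turbulent. ε/D = 0.0012/0.159 = 0.00755; Haaland: 1/√f = -1.8 log₁₀[0.00103 + 0.000214] = 5.228, so f = 0.03659.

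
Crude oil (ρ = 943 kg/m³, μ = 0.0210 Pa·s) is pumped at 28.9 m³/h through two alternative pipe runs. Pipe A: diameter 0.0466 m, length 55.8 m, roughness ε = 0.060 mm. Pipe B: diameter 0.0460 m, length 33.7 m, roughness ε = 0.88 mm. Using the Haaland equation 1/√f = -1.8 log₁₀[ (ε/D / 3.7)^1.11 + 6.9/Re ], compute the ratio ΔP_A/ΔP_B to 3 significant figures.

ΔP_A/ΔP_B ≈ 0.983

Pipe A: V = Q/A = 0.008028/0.001706 = 4.707 m/s; Re = 9849; ε/D = 0.00129; Haaland → f = 0.03269; ΔP_A = f(L/D)(ρV²/2) = 4.088e+05 Pa.
Pipe B: V = Q/A = 0.008028/0.001662 = 4.83 m/s; Re = 9978; ε/D = 0.0191; Haaland → f = 0.05163; ΔP_B = f(L/D)(ρV²/2) = 4.161e+05 Pa.
ΔP_A/ΔP_B = 4.088e+05/4.161e+05 = 0.983.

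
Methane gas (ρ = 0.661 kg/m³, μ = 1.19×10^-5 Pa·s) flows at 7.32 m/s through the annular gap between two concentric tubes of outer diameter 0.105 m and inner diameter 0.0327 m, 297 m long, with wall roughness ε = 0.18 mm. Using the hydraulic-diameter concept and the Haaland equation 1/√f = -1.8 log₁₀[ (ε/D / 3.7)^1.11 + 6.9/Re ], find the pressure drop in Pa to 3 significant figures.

Hydraulic diameter D_h = 4A/P = D_o - D_i = 0.105 - 0.0327 = 0.0723 m.
Re = ρVD_h/μ = 0.661·7.32·0.0723/1.19e-05 = 2.94e+04.
ε/D_h = 0.00018/0.0723 = 0.00249; Haaland gives 1/√f = -1.8 log₁₀[0.000301+0.000235] = 5.887, so f = 0.02885.
ΔP = f(L/D_h)(ρV²/2) = 0.02885·297/0.0723·17.71 = 2099 Pa.

ΔP ≈ 2100 Pa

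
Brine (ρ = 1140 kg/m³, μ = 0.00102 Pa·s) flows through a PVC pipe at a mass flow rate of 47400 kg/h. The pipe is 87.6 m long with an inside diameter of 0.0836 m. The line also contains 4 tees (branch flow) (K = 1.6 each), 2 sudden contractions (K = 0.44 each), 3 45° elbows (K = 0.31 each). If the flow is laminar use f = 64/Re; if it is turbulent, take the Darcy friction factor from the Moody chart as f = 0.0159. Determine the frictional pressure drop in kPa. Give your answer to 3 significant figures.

ṁ = 47400 kg/h = 47400/3600 = 13.17 kg/s.
A = πD²/4 = π(0.0836)²/4 = 0.005489 m²; mean velocity V = ṁ/(ρA) = 13.17/(1140 · 0.005489) = 2.104 m/s.
Reynolds number Re = ρVD/μ = 1140 · 2.104 · 0.0836 / 0.00102 = 1.966e+05.
Re > 4000 → turbulent; use the Moody-chart value f = 0.0159.
Total minor-loss coefficient ΣK = 4·1.6 + 2·0.44 + 3·0.31 = 8.21.
ΔP = [f·L/D + ΣK]·(ρV²/2) = [0.0159·87.6/0.0836 + 8.21]·(1140·2.104²/2) = [16.66 + 8.21]·2524 = 6.276e+04 Pa.
ΔP = 6.276e+04 Pa = 62.8 kPa.

ΔP ≈ 62.8 kPa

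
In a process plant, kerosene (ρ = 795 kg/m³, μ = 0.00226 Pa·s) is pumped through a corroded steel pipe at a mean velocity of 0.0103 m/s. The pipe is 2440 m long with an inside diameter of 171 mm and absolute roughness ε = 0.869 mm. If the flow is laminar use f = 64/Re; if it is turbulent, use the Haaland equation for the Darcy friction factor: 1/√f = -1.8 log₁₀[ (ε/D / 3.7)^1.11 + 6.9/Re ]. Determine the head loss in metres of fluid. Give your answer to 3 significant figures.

Reynolds number Re = ρVD/μ = 795 · 0.0103 · 0.171 / 0.00226 = 619.6.
Re < 2300 → laminar flow, so f = 64/Re = 64/619.6 = 0.1033 (the turbulent correlation is not needed).
Darcy-Weisbach: ΔP = f(L/D)(ρV²/2) = 0.1033·(2440/0.171)·(795·0.0103²/2) = 0.1033·1.427e+04·0.04217 = 62.16 Pa.
Head loss h_f = ΔP/(ρg) = 62.16/(795·9.81) = 0.00797 m.

h_f ≈ 0.00797 m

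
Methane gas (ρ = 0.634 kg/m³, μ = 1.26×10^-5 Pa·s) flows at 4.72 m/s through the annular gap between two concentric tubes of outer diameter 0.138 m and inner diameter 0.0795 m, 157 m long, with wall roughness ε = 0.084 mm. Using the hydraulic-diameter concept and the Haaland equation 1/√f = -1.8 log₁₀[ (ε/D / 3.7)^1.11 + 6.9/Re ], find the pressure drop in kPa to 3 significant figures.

ΔP ≈ 0.578 kPa

Hydraulic diameter D_h = 4A/P = D_o - D_i = 0.138 - 0.0795 = 0.0585 m.
Re = ρVD_h/μ = 0.634·4.72·0.0585/1.26e-05 = 1.389e+04.
ε/D_h = 8.4e-05/0.0585 = 0.00144; Haaland gives 1/√f = -1.8 log₁₀[0.000164+0.000497] = 5.725, so f = 0.03051.
ΔP = f(L/D_h)(ρV²/2) = 0.03051·157/0.0585·7.062 = 578.4 Pa.
ΔP = 0.578 kPa.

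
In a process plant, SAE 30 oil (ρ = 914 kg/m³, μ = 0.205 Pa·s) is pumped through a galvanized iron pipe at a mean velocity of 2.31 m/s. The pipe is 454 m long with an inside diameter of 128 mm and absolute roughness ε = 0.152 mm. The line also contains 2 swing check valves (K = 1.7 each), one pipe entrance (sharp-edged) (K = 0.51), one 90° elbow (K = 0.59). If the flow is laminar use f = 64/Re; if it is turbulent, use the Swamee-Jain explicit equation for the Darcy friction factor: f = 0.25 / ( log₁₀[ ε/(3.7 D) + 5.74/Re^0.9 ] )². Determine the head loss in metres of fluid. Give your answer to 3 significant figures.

Reynolds number Re = ρVD/μ = 914 · 2.31 · 0.128 / 0.205 = 1318.
Re < 2300 → laminar flow, so f = 64/Re = 64/1318 = 0.04855 (the turbulent correlation is not needed).
Total minor-loss coefficient ΣK = 2·1.7 + 1·0.51 + 1·0.59 = 4.5.
ΔP = [f·L/D + ΣK]·(ρV²/2) = [0.04855·454/0.128 + 4.5]·(914·2.31²/2) = [172.2 + 4.5]·2439 = 4.309e+05 Pa.
Head loss h_f = ΔP/(ρg) = 4.309e+05/(914·9.81) = 48.1 m.

h_f ≈ 48.1 m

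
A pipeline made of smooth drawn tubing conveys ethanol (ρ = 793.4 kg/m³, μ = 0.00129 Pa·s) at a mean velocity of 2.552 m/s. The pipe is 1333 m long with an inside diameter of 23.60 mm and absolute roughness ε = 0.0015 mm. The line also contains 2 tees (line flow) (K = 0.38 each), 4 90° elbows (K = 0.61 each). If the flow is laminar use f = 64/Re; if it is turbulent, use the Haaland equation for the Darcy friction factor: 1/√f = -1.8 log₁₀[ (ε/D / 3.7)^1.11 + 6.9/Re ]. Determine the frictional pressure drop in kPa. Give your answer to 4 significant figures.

ΔP ≈ 3266 kPa

Reynolds number Re = ρVD/μ = 793.4 · 2.552 · 0.0236 / 0.00129 = 3.704e+04.
Re > 4000 → turbulent. Relative roughness ε/D = 1.5e-06/0.0236 = 6.36e-05. Haaland: 1/√f = -1.8 log₁₀[(6.36e-05/3.7)^1.11 + 6.9/3.704e+04] = -1.8 log₁₀[5.14e-06 + 0.000186] = 6.692, so f = 0.02233.
Total minor-loss coefficient ΣK = 2·0.38 + 4·0.61 = 3.2.
ΔP = [f·L/D + ΣK]·(ρV²/2) = [0.02233·1333/0.0236 + 3.2]·(793.4·2.552²/2) = [1261 + 3.2]·2584 = 3.266e+06 Pa.
ΔP = 3.266e+06 Pa = 3266 kPa.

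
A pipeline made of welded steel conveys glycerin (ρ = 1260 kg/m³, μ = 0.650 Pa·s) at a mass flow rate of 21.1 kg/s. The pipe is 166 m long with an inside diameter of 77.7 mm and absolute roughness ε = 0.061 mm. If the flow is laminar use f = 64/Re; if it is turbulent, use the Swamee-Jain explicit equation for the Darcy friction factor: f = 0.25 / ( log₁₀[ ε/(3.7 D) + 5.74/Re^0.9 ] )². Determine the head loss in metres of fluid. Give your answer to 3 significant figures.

h_f ≈ 163 m

A = πD²/4 = π(0.0777)²/4 = 0.004742 m²; mean velocity V = ṁ/(ρA) = 21.1/(1260 · 0.004742) = 3.532 m/s.
Reynolds number Re = ρVD/μ = 1260 · 3.532 · 0.0777 / 0.65 = 531.9.
Re < 2300 → laminar flow, so f = 64/Re = 64/531.9 = 0.1203 (the turbulent correlation is not needed).
Darcy-Weisbach: ΔP = f(L/D)(ρV²/2) = 0.1203·(166/0.0777)·(1260·3.532²/2) = 0.1203·2136·7858 = 2.02e+06 Pa.
Head loss h_f = ΔP/(ρg) = 2.02e+06/(1260·9.81) = 163 m.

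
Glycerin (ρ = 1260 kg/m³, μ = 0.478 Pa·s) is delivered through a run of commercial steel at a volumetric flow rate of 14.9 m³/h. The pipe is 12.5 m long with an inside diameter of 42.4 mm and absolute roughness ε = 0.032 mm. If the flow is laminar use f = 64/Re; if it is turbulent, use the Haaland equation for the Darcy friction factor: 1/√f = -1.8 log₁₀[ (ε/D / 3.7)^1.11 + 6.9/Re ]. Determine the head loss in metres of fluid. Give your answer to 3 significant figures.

h_f ≈ 25.2 m

Q = 14.9 m³/h = 14.9/3600 = 0.004139 m³/s.
Cross-sectional area A = πD²/4 = π(0.0424)²/4 = 0.001412 m²; mean velocity V = Q/A = 0.004139/0.001412 = 2.931 m/s.
Reynolds number Re = ρVD/μ = 1260 · 2.931 · 0.0424 / 0.478 = 327.6.
Re < 2300 → laminar flow, so f = 64/Re = 64/327.6 = 0.1953 (the turbulent correlation is not needed).
Darcy-Weisbach: ΔP = f(L/D)(ρV²/2) = 0.1953·(12.5/0.0424)·(1260·2.931²/2) = 0.1953·294.8·5413 = 3.118e+05 Pa.
Head loss h_f = ΔP/(ρg) = 3.118e+05/(1260·9.81) = 25.2 m.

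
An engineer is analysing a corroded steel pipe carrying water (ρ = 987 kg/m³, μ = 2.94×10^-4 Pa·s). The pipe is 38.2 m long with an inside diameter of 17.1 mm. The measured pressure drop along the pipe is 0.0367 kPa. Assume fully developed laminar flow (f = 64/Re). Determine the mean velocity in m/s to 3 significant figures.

For laminar flow, f = 64/Re with Re = ρVD/μ, so Darcy-Weisbach reduces to ΔP = 32μLV/D². Solving for V: V = ΔP·D²/(32μL) = 36.7·(0.0171)²/(32·0.000294·38.2) = 0.02986 m/s.
Check: Re = ρVD/μ = 987·0.02986·0.0171/0.000294 = 1714 < 2300, so the laminar assumption holds.

V ≈ 0.0299 m/s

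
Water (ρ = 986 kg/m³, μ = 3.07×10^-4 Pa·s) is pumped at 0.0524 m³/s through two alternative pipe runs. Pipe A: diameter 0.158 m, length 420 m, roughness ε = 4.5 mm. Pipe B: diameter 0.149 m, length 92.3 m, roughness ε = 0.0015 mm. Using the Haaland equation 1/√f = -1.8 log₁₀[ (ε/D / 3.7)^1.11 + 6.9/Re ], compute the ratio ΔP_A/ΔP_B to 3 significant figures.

ΔP_A/ΔP_B ≈ 17.1

Pipe A: V = Q/A = 0.0524/0.01961 = 2.673 m/s; Re = 1.356e+06; ε/D = 0.0285; Haaland → f = 0.0561; ΔP_A = f(L/D)(ρV²/2) = 5.251e+05 Pa.
Pipe B: V = Q/A = 0.0524/0.01744 = 3.005 m/s; Re = 1.438e+06; ε/D = 1.01e-05; Haaland → f = 0.01114; ΔP_B = f(L/D)(ρV²/2) = 3.074e+04 Pa.
ΔP_A/ΔP_B = 5.251e+05/3.074e+04 = 17.1.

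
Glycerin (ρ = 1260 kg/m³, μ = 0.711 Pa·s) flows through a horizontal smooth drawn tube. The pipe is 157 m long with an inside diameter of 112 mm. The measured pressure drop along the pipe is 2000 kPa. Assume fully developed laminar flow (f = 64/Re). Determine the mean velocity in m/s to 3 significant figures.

For laminar flow, f = 64/Re with Re = ρVD/μ, so Darcy-Weisbach reduces to ΔP = 32μLV/D². Solving for V: V = ΔP·D²/(32μL) = 2e+06·(0.112)²/(32·0.711·157) = 7.023 m/s.
Check: Re = ρVD/μ = 1260·7.023·0.112/0.711 = 1394 < 2300, so the laminar assumption holds.

V ≈ 7.02 m/s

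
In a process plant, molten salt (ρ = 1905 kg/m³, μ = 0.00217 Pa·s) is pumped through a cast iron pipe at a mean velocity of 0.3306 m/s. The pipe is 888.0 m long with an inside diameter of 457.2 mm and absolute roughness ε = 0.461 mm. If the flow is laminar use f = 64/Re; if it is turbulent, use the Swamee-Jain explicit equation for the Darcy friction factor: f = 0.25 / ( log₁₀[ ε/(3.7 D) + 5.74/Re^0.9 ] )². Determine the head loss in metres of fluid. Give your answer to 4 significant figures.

Reynolds number Re = ρVD/μ = 1905 · 0.3306 · 0.4572 / 0.00217 = 1.327e+05.
Re > 4000 → turbulent. Relative roughness ε/D = 0.000461/0.4572 = 0.00101. Swamee-Jain: f = 0.25/(log₁₀[0.00101/3.7 + 5.74/1.327e+05^0.9])² = 0.25/(log₁₀[0.000273 + 0.000141])² = 0.25/(-3.384)² = 0.02183.
Darcy-Weisbach: ΔP = f(L/D)(ρV²/2) = 0.02183·(888/0.4572)·(1905·0.3306²/2) = 0.02183·1942·104.1 = 4415 Pa.
Head loss h_f = ΔP/(ρg) = 4415/(1905·9.81) = 0.2362 m.

h_f ≈ 0.2362 m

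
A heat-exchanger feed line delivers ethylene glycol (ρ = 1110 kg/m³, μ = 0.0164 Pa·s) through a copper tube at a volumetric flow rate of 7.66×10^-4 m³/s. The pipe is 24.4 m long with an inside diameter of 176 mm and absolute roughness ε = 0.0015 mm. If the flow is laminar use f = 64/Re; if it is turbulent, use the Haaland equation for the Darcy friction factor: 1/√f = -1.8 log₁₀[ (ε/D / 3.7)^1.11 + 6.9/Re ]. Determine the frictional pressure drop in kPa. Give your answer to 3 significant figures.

Cross-sectional area A = πD²/4 = π(0.176)²/4 = 0.02433 m²; mean velocity V = Q/A = 0.000766/0.02433 = 0.03149 m/s.
Reynolds number Re = ρVD/μ = 1110 · 0.03149 · 0.176 / 0.0164 = 375.1.
Re < 2300 → laminar flow, so f = 64/Re = 64/375.1 = 0.1706 (the turbulent correlation is not needed).
Darcy-Weisbach: ΔP = f(L/D)(ρV²/2) = 0.1706·(24.4/0.176)·(1110·0.03149²/2) = 0.1706·138.6·0.5502 = 13.02 Pa.
ΔP = 13.02 Pa = 0.0130 kPa.

ΔP ≈ 0.0130 kPa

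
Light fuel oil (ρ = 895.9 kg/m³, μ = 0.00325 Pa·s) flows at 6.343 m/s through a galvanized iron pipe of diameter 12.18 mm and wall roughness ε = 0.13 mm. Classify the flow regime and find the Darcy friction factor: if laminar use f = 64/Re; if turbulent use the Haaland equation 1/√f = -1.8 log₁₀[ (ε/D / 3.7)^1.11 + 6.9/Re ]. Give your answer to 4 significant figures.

f ≈ 0.04126

Re = ρVD/μ = 895.9·6.343·0.01218/0.00325 = 2.13e+04.
Re > 4000 → turbulent. ε/D = 0.00013/0.01218 = 0.0107; Haaland: 1/√f = -1.8 log₁₀[0.00152 + 0.000324] = 4.923, so f = 0.04126.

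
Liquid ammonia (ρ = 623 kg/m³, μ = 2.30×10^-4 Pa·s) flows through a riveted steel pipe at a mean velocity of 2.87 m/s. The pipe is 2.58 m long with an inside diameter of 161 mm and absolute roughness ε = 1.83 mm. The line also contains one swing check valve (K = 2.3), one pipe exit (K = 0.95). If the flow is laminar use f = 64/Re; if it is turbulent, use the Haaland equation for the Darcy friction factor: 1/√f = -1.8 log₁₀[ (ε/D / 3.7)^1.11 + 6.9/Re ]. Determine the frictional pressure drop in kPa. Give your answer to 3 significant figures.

Reynolds number Re = ρVD/μ = 623 · 2.87 · 0.161 / 0.00023 = 1.252e+06.
Re > 4000 → turbulent. Relative roughness ε/D = 0.00183/0.161 = 0.0114. Haaland: 1/√f = -1.8 log₁₀[(0.0114/3.7)^1.11 + 6.9/1.252e+06] = -1.8 log₁₀[0.00163 + 5.51e-06] = 5.017, so f = 0.03972.
Total minor-loss coefficient ΣK = 1·2.3 + 1·0.95 = 3.25.
ΔP = [f·L/D + ΣK]·(ρV²/2) = [0.03972·2.58/0.161 + 3.25]·(623·2.87²/2) = [0.6365 + 3.25]·2566 = 9972 Pa.
ΔP = 9972 Pa = 9.97 kPa.

ΔP ≈ 9.97 kPa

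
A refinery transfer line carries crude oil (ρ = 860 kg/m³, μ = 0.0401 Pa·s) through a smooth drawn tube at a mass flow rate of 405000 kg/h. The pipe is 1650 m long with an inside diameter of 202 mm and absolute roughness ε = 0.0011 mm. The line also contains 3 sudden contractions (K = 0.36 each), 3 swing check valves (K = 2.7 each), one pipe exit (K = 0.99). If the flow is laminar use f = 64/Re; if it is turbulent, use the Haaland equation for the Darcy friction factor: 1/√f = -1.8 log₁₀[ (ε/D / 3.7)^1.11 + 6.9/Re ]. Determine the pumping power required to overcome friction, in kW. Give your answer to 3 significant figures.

P ≈ 213 kW

ṁ = 405000 kg/h = 405000/3600 = 112.5 kg/s.
A = πD²/4 = π(0.202)²/4 = 0.03205 m²; mean velocity V = ṁ/(ρA) = 112.5/(860 · 0.03205) = 4.082 m/s.
Reynolds number Re = ρVD/μ = 860 · 4.082 · 0.202 / 0.0401 = 1.768e+04.
Re > 4000 → turbulent. Relative roughness ε/D = 1.1e-06/0.202 = 5.45e-06. Haaland: 1/√f = -1.8 log₁₀[(5.45e-06/3.7)^1.11 + 6.9/1.768e+04] = -1.8 log₁₀[3.36e-07 + 0.00039] = 6.135, so f = 0.02657.
Total minor-loss coefficient ΣK = 3·0.36 + 3·2.7 + 1·0.99 = 10.2.
ΔP = [f·L/D + ΣK]·(ρV²/2) = [0.02657·1650/0.202 + 10.2]·(860·4.082²/2) = [217 + 10.2]·7165 = 1.628e+06 Pa.
Q = ṁ/ρ = 112.5/860 = 0.1308 m³/s.
Pumping power P = QΔP = 0.1308·1.628e+06 = 212900 W = 213 kW.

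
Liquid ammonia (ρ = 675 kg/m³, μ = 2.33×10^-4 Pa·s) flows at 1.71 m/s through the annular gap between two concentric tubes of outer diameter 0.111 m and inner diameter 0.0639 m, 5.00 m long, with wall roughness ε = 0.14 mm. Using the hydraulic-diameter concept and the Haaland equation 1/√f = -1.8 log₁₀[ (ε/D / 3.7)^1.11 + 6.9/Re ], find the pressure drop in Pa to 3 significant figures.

Hydraulic diameter D_h = 4A/P = D_o - D_i = 0.111 - 0.0639 = 0.0471 m.
Re = ρVD_h/μ = 675·1.71·0.0471/0.000233 = 2.333e+05.
ε/D_h = 0.00014/0.0471 = 0.00297; Haaland gives 1/√f = -1.8 log₁₀[0.000367+2.96e-05] = 6.123, so f = 0.02667.
ΔP = f(L/D_h)(ρV²/2) = 0.02667·5/0.0471·986.9 = 2794 Pa.

ΔP ≈ 2790 Pa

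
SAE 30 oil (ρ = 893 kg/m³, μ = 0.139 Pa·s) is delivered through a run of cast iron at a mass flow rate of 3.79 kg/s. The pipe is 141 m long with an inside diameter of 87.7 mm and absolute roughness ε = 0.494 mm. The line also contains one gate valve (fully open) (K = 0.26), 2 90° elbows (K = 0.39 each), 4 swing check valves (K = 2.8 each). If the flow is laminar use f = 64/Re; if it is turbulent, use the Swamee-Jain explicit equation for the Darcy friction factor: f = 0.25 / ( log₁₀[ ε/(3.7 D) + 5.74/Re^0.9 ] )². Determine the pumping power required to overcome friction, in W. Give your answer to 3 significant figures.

P ≈ 255 W

A = πD²/4 = π(0.0877)²/4 = 0.006041 m²; mean velocity V = ṁ/(ρA) = 3.79/(893 · 0.006041) = 0.7026 m/s.
Reynolds number Re = ρVD/μ = 893 · 0.7026 · 0.0877 / 0.139 = 395.9.
Re < 2300 → laminar flow, so f = 64/Re = 64/395.9 = 0.1617 (the turbulent correlation is not needed).
Total minor-loss coefficient ΣK = 1·0.26 + 2·0.39 + 4·2.8 = 12.2.
ΔP = [f·L/D + ΣK]·(ρV²/2) = [0.1617·141/0.0877 + 12.2]·(893·0.7026²/2) = [259.9 + 12.2]·220.4 = 5.999e+04 Pa.
Q = ṁ/ρ = 3.79/893 = 0.004244 m³/s.
Pumping power P = QΔP = 0.004244·5.999e+04 = 254.6 W = 255 W.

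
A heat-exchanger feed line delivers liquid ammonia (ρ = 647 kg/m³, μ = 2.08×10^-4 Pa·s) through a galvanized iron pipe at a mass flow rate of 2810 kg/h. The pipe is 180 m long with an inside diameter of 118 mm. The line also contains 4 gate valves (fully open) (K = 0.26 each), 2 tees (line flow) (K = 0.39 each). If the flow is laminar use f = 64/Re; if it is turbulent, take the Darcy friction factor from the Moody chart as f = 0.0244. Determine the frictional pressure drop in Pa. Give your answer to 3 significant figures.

ΔP ≈ 154 Pa

ṁ = 2810 kg/h = 2810/3600 = 0.7806 kg/s.
A = πD²/4 = π(0.118)²/4 = 0.01094 m²; mean velocity V = ṁ/(ρA) = 0.7806/(647 · 0.01094) = 0.1103 m/s.
Reynolds number Re = ρVD/μ = 647 · 0.1103 · 0.118 / 0.000208 = 4.049e+04.
Re > 4000 → turbulent; use the Moody-chart value f = 0.0244.
Total minor-loss coefficient ΣK = 4·0.26 + 2·0.39 = 1.82.
ΔP = [f·L/D + ΣK]·(ρV²/2) = [0.0244·180/0.118 + 1.82]·(647·0.1103²/2) = [37.22 + 1.82]·3.937 = 153.7 Pa.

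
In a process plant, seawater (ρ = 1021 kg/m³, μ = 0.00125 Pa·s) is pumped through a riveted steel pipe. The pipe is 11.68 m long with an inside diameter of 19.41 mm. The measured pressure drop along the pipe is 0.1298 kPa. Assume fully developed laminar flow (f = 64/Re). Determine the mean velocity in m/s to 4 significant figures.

V ≈ 0.1047 m/s

For laminar flow, f = 64/Re with Re = ρVD/μ, so Darcy-Weisbach reduces to ΔP = 32μLV/D². Solving for V: V = ΔP·D²/(32μL) = 129.8·(0.01941)²/(32·0.00125·11.68) = 0.1047 m/s.
Check: Re = ρVD/μ = 1021·0.1047·0.01941/0.00125 = 1659 < 2300, so the laminar assumption holds.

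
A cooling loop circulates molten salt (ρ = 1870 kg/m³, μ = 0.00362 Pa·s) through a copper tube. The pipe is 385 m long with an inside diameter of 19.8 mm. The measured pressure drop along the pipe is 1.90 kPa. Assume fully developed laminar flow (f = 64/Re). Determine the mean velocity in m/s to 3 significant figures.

For laminar flow, f = 64/Re with Re = ρVD/μ, so Darcy-Weisbach reduces to ΔP = 32μLV/D². Solving for V: V = ΔP·D²/(32μL) = 1900·(0.0198)²/(32·0.00362·385) = 0.0167 m/s.
Check: Re = ρVD/μ = 1870·0.0167·0.0198/0.00362 = 170.8 < 2300, so the laminar assumption holds.

V ≈ 0.0167 m/s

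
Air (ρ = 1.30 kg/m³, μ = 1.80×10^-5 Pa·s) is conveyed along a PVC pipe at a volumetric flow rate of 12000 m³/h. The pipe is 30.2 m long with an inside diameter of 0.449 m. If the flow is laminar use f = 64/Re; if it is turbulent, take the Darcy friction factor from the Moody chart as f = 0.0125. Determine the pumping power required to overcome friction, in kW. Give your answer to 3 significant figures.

P ≈ 0.807 kW

Q = 12000 m³/h = 12000/3600 = 3.333 m³/s.
Cross-sectional area A = πD²/4 = π(0.449)²/4 = 0.1583 m²; mean velocity V = Q/A = 3.333/0.1583 = 21.05 m/s.
Reynolds number Re = ρVD/μ = 1.3 · 21.05 · 0.449 / 1.8e-05 = 6.827e+05.
Re > 4000 → turbulent; use the Moody-chart value f = 0.0125.
Darcy-Weisbach: ΔP = f(L/D)(ρV²/2) = 0.0125·(30.2/0.449)·(1.3·21.05²/2) = 0.0125·67.26·288.1 = 242.2 Pa.
Pumping power P = QΔP = 3.333·242.2 = 807.3 W = 0.807 kW.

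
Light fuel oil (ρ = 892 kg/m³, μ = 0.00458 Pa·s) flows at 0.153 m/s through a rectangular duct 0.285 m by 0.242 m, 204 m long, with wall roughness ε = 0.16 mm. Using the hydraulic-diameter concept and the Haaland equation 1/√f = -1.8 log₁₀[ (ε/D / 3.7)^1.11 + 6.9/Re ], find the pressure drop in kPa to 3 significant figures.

ΔP ≈ 0.275 kPa

Hydraulic diameter D_h = 4A/P = 4·(0.285·0.242)/(2·(0.285+0.242)) = 0.2759/1.054 = 0.2617 m.
Re = ρVD_h/μ = 892·0.153·0.2617/0.00458 = 7800.
ε/D_h = 0.00016/0.2617 = 0.000611; Haaland gives 1/√f = -1.8 log₁₀[6.34e-05+0.000885] = 5.442, so f = 0.03377.
ΔP = f(L/D_h)(ρV²/2) = 0.03377·204/0.2617·10.44 = 274.8 Pa.
ΔP = 0.275 kPa.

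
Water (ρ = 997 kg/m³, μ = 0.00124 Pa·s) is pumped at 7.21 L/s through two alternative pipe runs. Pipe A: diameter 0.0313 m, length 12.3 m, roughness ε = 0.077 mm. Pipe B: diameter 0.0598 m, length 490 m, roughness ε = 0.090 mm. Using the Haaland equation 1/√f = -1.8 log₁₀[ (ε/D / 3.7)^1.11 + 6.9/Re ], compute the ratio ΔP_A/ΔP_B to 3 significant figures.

ΔP_A/ΔP_B ≈ 0.697

Pipe A: V = Q/A = 0.00721/0.0007694 = 9.37 m/s; Re = 2.358e+05; ε/D = 0.00246; Haaland → f = 0.0254; ΔP_A = f(L/D)(ρV²/2) = 4.369e+05 Pa.
Pipe B: V = Q/A = 0.00721/0.002809 = 2.567 m/s; Re = 1.234e+05; ε/D = 0.00151; Haaland → f = 0.02327; ΔP_B = f(L/D)(ρV²/2) = 6.265e+05 Pa.
ΔP_A/ΔP_B = 4.369e+05/6.265e+05 = 0.697.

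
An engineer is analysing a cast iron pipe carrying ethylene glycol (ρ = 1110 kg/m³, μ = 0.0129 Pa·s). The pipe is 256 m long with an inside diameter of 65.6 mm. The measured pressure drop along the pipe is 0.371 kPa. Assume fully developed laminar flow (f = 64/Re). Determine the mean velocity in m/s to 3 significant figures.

For laminar flow, f = 64/Re with Re = ρVD/μ, so Darcy-Weisbach reduces to ΔP = 32μLV/D². Solving for V: V = ΔP·D²/(32μL) = 371·(0.0656)²/(32·0.0129·256) = 0.01511 m/s.
Check: Re = ρVD/μ = 1110·0.01511·0.0656/0.0129 = 85.28 < 2300, so the laminar assumption holds.

V ≈ 0.0151 m/s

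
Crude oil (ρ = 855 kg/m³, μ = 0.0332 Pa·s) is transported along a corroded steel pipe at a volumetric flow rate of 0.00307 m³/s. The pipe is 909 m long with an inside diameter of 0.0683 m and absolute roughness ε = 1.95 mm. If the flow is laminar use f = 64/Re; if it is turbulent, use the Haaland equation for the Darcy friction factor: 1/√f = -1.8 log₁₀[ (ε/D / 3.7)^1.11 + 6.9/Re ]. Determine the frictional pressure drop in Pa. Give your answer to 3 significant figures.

ΔP ≈ 173000 Pa

Cross-sectional area A = πD²/4 = π(0.0683)²/4 = 0.003664 m²; mean velocity V = Q/A = 0.00307/0.003664 = 0.8379 m/s.
Reynolds number Re = ρVD/μ = 855 · 0.8379 · 0.0683 / 0.0332 = 1474.
Re < 2300 → laminar flow, so f = 64/Re = 64/1474 = 0.04342 (the turbulent correlation is not needed).
Darcy-Weisbach: ΔP = f(L/D)(ρV²/2) = 0.04342·(909/0.0683)·(855·0.8379²/2) = 0.04342·1.331e+04·300.2 = 1.735e+05 Pa.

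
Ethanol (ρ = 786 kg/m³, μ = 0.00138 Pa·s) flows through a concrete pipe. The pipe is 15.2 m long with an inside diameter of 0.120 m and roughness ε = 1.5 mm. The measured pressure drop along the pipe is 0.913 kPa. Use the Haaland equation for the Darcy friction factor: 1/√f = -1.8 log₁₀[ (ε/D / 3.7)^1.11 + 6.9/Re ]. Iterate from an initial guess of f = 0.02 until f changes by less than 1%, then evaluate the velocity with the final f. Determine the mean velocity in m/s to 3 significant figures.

Rearranging Darcy-Weisbach: V = √(2·ΔP·D/(f·L·ρ)). With ε/D = 0.0015/0.12 = 0.0125, iterate starting from f = 0.02:
  f = 0.02 → V = √(2·913·0.12/(0.02·15.2·786)) = 0.9576 m/s; Re = ρVD/μ = 6.545e+04; f → 0.04176
  f = 0.04176 → V = 0.6627 m/s; Re = 4.529e+04; f → 0.04209
Converged (Δf/f < 1%). With the final f = 0.04209: V = √(2·913·0.12/(0.04209·15.2·786)) = 0.6601 m/s.

V ≈ 0.660 m/s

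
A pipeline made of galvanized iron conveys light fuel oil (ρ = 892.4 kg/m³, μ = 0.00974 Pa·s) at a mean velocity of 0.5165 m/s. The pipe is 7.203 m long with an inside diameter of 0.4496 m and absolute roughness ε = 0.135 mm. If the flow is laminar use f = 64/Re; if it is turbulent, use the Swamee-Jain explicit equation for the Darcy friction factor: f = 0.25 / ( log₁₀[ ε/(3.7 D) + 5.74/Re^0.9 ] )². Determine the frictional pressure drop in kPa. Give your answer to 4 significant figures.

Reynolds number Re = ρVD/μ = 892.4 · 0.5165 · 0.4496 / 0.00974 = 2.128e+04.
Re > 4000 → turbulent. Relative roughness ε/D = 0.000135/0.4496 = 0.0003. Swamee-Jain: f = 0.25/(log₁₀[0.0003/3.7 + 5.74/2.128e+04^0.9])² = 0.25/(log₁₀[8.12e-05 + 0.000731])² = 0.25/(-3.09)² = 0.02618.
Darcy-Weisbach: ΔP = f(L/D)(ρV²/2) = 0.02618·(7.203/0.4496)·(892.4·0.5165²/2) = 0.02618·16.02·119 = 49.92 Pa.
ΔP = 49.92 Pa = 0.04992 kPa.

ΔP ≈ 0.04992 kPa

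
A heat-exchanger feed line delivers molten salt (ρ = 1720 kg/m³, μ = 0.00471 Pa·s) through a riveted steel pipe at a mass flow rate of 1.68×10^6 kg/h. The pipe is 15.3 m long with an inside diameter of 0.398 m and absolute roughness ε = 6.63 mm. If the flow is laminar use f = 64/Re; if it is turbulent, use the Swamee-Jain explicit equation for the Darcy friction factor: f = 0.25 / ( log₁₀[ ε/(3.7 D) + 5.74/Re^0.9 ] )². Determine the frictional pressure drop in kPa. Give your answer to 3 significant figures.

ṁ = 1.68×10^6 kg/h = 1.68×10^6/3600 = 466.7 kg/s.
A = πD²/4 = π(0.398)²/4 = 0.1244 m²; mean velocity V = ṁ/(ρA) = 466.7/(1720 · 0.1244) = 2.181 m/s.
Reynolds number Re = ρVD/μ = 1720 · 2.181 · 0.398 / 0.00471 = 3.17e+05.
Re > 4000 → turbulent. Relative roughness ε/D = 0.00663/0.398 = 0.0167. Swamee-Jain: f = 0.25/(log₁₀[0.0167/3.7 + 5.74/3.17e+05^0.9])² = 0.25/(log₁₀[0.0045 + 6.43e-05])² = 0.25/(-2.34)² = 0.04564.
Darcy-Weisbach: ΔP = f(L/D)(ρV²/2) = 0.04564·(15.3/0.398)·(1720·2.181²/2) = 0.04564·38.44·4090 = 7176 Pa.
ΔP = 7176 Pa = 7.18 kPa.

ΔP ≈ 7.18 kPa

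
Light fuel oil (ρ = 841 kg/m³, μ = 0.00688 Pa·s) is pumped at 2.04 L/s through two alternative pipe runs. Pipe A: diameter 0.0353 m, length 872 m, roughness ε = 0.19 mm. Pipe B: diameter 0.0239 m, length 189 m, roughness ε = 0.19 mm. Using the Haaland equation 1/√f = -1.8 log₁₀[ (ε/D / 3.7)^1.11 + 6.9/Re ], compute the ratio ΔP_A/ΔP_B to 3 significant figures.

ΔP_A/ΔP_B ≈ 0.639

Pipe A: V = Q/A = 0.00204/0.0009787 = 2.084 m/s; Re = 8994; ε/D = 0.00538; Haaland → f = 0.03851; ΔP_A = f(L/D)(ρV²/2) = 1.738e+06 Pa.
Pipe B: V = Q/A = 0.00204/0.0004486 = 4.547 m/s; Re = 1.328e+04; ε/D = 0.00795; Haaland → f = 0.03958; ΔP_B = f(L/D)(ρV²/2) = 2.721e+06 Pa.
ΔP_A/ΔP_B = 1.738e+06/2.721e+06 = 0.639.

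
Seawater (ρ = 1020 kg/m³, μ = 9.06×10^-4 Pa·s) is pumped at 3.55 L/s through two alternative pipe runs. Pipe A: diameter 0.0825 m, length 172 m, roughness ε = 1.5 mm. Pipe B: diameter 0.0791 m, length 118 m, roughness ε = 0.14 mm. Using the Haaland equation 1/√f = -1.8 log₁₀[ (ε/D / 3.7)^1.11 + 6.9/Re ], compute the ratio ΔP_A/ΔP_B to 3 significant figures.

Pipe A: V = Q/A = 0.00355/0.005346 = 0.6641 m/s; Re = 6.168e+04; ε/D = 0.0182; Haaland → f = 0.04765; ΔP_A = f(L/D)(ρV²/2) = 2.234e+04 Pa.
Pipe B: V = Q/A = 0.00355/0.004914 = 0.7224 m/s; Re = 6.433e+04; ε/D = 0.00177; Haaland → f = 0.02514; ΔP_B = f(L/D)(ρV²/2) = 9983 Pa.
ΔP_A/ΔP_B = 2.234e+04/9983 = 2.24.

ΔP_A/ΔP_B ≈ 2.24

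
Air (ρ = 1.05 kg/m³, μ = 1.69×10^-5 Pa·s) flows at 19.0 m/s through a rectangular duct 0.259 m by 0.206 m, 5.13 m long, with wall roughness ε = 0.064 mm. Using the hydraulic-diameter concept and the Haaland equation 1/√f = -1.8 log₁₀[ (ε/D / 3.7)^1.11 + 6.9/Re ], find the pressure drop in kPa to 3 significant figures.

ΔP ≈ 0.0713 kPa

Hydraulic diameter D_h = 4A/P = 4·(0.259·0.206)/(2·(0.259+0.206)) = 0.2134/0.93 = 0.2295 m.
Re = ρVD_h/μ = 1.05·19·0.2295/1.69e-05 = 2.709e+05.
ε/D_h = 6.4e-05/0.2295 = 0.000279; Haaland gives 1/√f = -1.8 log₁₀[2.65e-05+2.55e-05] = 7.711, so f = 0.01682.
ΔP = f(L/D_h)(ρV²/2) = 0.01682·5.13/0.2295·189.5 = 71.25 Pa.
ΔP = 0.0713 kPa.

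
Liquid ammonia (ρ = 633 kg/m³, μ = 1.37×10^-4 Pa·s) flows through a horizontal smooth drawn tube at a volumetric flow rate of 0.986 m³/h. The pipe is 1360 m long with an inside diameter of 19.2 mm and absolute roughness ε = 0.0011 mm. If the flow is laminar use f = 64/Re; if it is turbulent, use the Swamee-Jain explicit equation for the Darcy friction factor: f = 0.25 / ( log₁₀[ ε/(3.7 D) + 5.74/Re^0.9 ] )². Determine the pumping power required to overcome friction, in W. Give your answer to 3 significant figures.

P ≈ 104 W

Q = 0.986 m³/h = 0.986/3600 = 0.0002739 m³/s.
Cross-sectional area A = πD²/4 = π(0.0192)²/4 = 0.0002895 m²; mean velocity V = Q/A = 0.0002739/0.0002895 = 0.946 m/s.
Reynolds number Re = ρVD/μ = 633 · 0.946 · 0.0192 / 0.000137 = 8.392e+04.
Re > 4000 → turbulent. Relative roughness ε/D = 1.1e-06/0.0192 = 5.73e-05. Swamee-Jain: f = 0.25/(log₁₀[5.73e-05/3.7 + 5.74/8.392e+04^0.9])² = 0.25/(log₁₀[1.55e-05 + 0.000213])² = 0.25/(-3.642)² = 0.01885.
Darcy-Weisbach: ΔP = f(L/D)(ρV²/2) = 0.01885·(1360/0.0192)·(633·0.946²/2) = 0.01885·7.083e+04·283.2 = 3.781e+05 Pa.
Pumping power P = QΔP = 0.0002739·3.781e+05 = 103.6 W = 104 W.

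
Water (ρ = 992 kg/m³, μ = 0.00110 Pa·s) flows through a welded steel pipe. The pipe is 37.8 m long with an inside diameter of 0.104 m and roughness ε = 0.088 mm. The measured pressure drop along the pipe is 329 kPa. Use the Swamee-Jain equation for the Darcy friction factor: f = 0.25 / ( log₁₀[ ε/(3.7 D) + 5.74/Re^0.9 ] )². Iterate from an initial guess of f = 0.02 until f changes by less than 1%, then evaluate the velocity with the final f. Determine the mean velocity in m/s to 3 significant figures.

V ≈ 9.72 m/s

Rearranging Darcy-Weisbach: V = √(2·ΔP·D/(f·L·ρ)). With ε/D = 8.8e-05/0.104 = 0.000846, iterate starting from f = 0.02:
  f = 0.02 → V = √(2·3.29e+05·0.104/(0.02·37.8·992)) = 9.552 m/s; Re = ρVD/μ = 8.959e+05; f → 0.01934
  f = 0.01934 → V = 9.714 m/s; Re = 9.111e+05; f → 0.01933
Converged (Δf/f < 1%). With the final f = 0.01933: V = √(2·3.29e+05·0.104/(0.01933·37.8·992)) = 9.716 m/s.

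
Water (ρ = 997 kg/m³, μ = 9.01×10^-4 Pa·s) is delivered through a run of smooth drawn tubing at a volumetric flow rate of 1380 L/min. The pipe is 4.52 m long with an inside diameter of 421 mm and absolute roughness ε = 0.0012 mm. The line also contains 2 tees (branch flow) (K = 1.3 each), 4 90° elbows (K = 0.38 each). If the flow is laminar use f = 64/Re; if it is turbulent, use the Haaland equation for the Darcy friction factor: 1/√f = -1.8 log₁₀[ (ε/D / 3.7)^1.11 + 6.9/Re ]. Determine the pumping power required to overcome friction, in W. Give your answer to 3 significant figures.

P ≈ 1.35 W

Q = 1380 L/min = 1380/60000 = 0.023 m³/s.
Cross-sectional area A = πD²/4 = π(0.421)²/4 = 0.1392 m²; mean velocity V = Q/A = 0.023/0.1392 = 0.1652 m/s.
Reynolds number Re = ρVD/μ = 997 · 0.1652 · 0.421 / 0.000901 = 7.697e+04.
Re > 4000 → turbulent. Relative roughness ε/D = 1.2e-06/0.421 = 2.85e-06. Haaland: 1/√f = -1.8 log₁₀[(2.85e-06/3.7)^1.11 + 6.9/7.697e+04] = -1.8 log₁₀[1.64e-07 + 8.96e-05] = 7.284, so f = 0.01885.
Total minor-loss coefficient ΣK = 2·1.3 + 4·0.38 = 4.12.
ΔP = [f·L/D + ΣK]·(ρV²/2) = [0.01885·4.52/0.421 + 4.12]·(997·0.1652²/2) = [0.2024 + 4.12]·13.61 = 58.82 Pa.
Pumping power P = QΔP = 0.023·58.82 = 1.353 W = 1.35 W.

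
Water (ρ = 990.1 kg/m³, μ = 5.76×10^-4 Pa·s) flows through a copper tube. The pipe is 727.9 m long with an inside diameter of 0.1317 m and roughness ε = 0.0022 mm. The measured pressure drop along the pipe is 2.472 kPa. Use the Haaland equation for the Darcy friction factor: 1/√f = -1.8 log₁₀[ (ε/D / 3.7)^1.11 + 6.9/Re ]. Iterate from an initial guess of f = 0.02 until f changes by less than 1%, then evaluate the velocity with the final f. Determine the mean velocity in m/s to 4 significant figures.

Rearranging Darcy-Weisbach: V = √(2·ΔP·D/(f·L·ρ)). With ε/D = 2.2e-06/0.1317 = 1.67e-05, iterate starting from f = 0.02:
  f = 0.02 → V = √(2·2472·0.1317/(0.02·727.9·990.1)) = 0.2125 m/s; Re = ρVD/μ = 4.812e+04; f → 0.02093
  f = 0.02093 → V = 0.2078 m/s; Re = 4.703e+04; f → 0.02104
Converged (Δf/f < 1%). With the final f = 0.02104: V = √(2·2472·0.1317/(0.02104·727.9·990.1)) = 0.2072 m/s.

V ≈ 0.2072 m/s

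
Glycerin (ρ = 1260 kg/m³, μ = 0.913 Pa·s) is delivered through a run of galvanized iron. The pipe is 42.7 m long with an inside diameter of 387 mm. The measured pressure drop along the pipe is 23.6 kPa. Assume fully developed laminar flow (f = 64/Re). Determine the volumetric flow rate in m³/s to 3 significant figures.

For laminar flow, f = 64/Re with Re = ρVD/μ, so Darcy-Weisbach reduces to ΔP = 32μLV/D². Solving for V: V = ΔP·D²/(32μL) = 2.36e+04·(0.387)²/(32·0.913·42.7) = 2.833 m/s.
Check: Re = ρVD/μ = 1260·2.833·0.387/0.913 = 1513 < 2300, so the laminar assumption holds.
Q = V·A = 2.833·(π/4·0.387²) = 0.3333 m³/s = 0.333 m³/s.

Q ≈ 0.333 m³/s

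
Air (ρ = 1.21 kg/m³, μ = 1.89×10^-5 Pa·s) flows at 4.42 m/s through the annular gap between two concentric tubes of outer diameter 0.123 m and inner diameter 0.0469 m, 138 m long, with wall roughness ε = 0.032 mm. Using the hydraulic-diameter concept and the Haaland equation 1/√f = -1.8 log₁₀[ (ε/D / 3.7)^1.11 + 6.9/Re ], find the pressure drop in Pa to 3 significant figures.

ΔP ≈ 559 Pa

Hydraulic diameter D_h = 4A/P = D_o - D_i = 0.123 - 0.0469 = 0.0761 m.
Re = ρVD_h/μ = 1.21·4.42·0.0761/1.89e-05 = 2.153e+04.
ε/D_h = 3.2e-05/0.0761 = 0.00042; Haaland gives 1/√f = -1.8 log₁₀[4.18e-05+0.00032] = 6.194, so f = 0.02607.
ΔP = f(L/D_h)(ρV²/2) = 0.02607·138/0.0761·11.82 = 558.7 Pa.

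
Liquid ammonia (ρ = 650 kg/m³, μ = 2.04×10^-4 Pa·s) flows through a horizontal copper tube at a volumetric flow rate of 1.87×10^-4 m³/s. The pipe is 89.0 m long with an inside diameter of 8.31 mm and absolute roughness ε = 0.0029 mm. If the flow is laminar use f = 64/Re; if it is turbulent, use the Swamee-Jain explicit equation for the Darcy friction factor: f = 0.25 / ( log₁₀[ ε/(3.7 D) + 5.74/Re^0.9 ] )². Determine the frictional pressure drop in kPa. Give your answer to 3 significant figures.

ΔP ≈ 828 kPa

Cross-sectional area A = πD²/4 = π(0.00831)²/4 = 5.424e-05 m²; mean velocity V = Q/A = 0.000187/5.424e-05 = 3.448 m/s.
Reynolds number Re = ρVD/μ = 650 · 3.448 · 0.00831 / 0.000204 = 9.129e+04.
Re > 4000 → turbulent. Relative roughness ε/D = 2.9e-06/0.00831 = 0.000349. Swamee-Jain: f = 0.25/(log₁₀[0.000349/3.7 + 5.74/9.129e+04^0.9])² = 0.25/(log₁₀[9.43e-05 + 0.000197])² = 0.25/(-3.536)² = 0.02.
Darcy-Weisbach: ΔP = f(L/D)(ρV²/2) = 0.02·(89/0.00831)·(650·3.448²/2) = 0.02·1.071e+04·3864 = 8.275e+05 Pa.
ΔP = 8.275e+05 Pa = 828 kPa.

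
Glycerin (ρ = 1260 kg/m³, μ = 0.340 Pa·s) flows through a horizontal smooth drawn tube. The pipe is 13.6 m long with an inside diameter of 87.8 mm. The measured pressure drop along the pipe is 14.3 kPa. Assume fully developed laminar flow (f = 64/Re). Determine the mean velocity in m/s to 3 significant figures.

For laminar flow, f = 64/Re with Re = ρVD/μ, so Darcy-Weisbach reduces to ΔP = 32μLV/D². Solving for V: V = ΔP·D²/(32μL) = 1.43e+04·(0.0878)²/(32·0.34·13.6) = 0.745 m/s.
Check: Re = ρVD/μ = 1260·0.745·0.0878/0.34 = 242.4 < 2300, so the laminar assumption holds.

V ≈ 0.745 m/s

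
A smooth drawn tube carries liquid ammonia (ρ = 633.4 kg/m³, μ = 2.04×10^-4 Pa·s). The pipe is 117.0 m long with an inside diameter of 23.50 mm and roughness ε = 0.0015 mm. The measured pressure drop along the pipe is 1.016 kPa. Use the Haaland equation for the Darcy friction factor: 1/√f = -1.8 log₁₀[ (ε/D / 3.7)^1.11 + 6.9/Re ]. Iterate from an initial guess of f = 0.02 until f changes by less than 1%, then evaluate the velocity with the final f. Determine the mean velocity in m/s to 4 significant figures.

Rearranging Darcy-Weisbach: V = √(2·ΔP·D/(f·L·ρ)). With ε/D = 1.5e-06/0.0235 = 6.38e-05, iterate starting from f = 0.02:
  f = 0.02 → V = √(2·1016·0.0235/(0.02·117·633.4)) = 0.1795 m/s; Re = ρVD/μ = 1.31e+04; f → 0.02879
  f = 0.02879 → V = 0.1496 m/s; Re = 1.092e+04; f → 0.03022
  f = 0.03022 → V = 0.146 m/s; Re = 1.065e+04; f → 0.03042
Converged (Δf/f < 1%). With the final f = 0.03042: V = √(2·1016·0.0235/(0.03042·117·633.4)) = 0.1455 m/s.

V ≈ 0.1455 m/s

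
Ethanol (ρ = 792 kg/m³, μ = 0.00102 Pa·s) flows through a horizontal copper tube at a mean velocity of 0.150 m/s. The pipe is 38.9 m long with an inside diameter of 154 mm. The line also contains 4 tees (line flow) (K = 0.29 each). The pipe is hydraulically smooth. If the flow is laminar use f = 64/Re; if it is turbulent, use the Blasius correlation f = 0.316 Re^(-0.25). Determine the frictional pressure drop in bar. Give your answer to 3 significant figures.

Reynolds number Re = ρVD/μ = 792 · 0.15 · 0.154 / 0.00102 = 1.794e+04.
Re > 4000 → turbulent. Smooth-pipe (Blasius): f = 0.316 Re^(-0.25) = 0.316/(1.794e+04)^0.25 = 0.02731.
Total minor-loss coefficient ΣK = 4·0.29 = 1.16.
ΔP = [f·L/D + ΣK]·(ρV²/2) = [0.02731·38.9/0.154 + 1.16]·(792·0.15²/2) = [6.897 + 1.16]·8.91 = 71.79 Pa.
ΔP = 71.79 Pa = 7.18×10^-4 bar.

ΔP ≈ 7.18×10^-4 bar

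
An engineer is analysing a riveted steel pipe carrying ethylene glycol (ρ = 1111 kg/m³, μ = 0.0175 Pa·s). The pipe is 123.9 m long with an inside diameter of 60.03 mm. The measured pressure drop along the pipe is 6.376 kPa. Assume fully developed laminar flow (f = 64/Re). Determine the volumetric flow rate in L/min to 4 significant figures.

Q ≈ 56.23 L/min

For laminar flow, f = 64/Re with Re = ρVD/μ, so Darcy-Weisbach reduces to ΔP = 32μLV/D². Solving for V: V = ΔP·D²/(32μL) = 6376·(0.06003)²/(32·0.0175·123.9) = 0.3312 m/s.
Check: Re = ρVD/μ = 1111·0.3312·0.06003/0.0175 = 1262 < 2300, so the laminar assumption holds.
Q = V·A = 0.3312·(π/4·0.06003²) = 0.0009372 m³/s = 56.23 L/min.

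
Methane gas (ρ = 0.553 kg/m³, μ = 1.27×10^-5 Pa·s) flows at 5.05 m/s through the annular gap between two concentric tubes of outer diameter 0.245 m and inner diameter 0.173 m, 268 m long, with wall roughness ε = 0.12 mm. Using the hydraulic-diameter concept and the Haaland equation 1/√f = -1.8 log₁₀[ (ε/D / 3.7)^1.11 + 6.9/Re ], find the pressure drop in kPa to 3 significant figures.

Hydraulic diameter D_h = 4A/P = D_o - D_i = 0.245 - 0.173 = 0.072 m.
Re = ρVD_h/μ = 0.553·5.05·0.072/1.27e-05 = 1.583e+04.
ε/D_h = 0.00012/0.072 = 0.00167; Haaland gives 1/√f = -1.8 log₁₀[0.000193+0.000436] = 5.763, so f = 0.03011.
ΔP = f(L/D_h)(ρV²/2) = 0.03011·268/0.072·7.051 = 790.4 Pa.
ΔP = 0.790 kPa.

ΔP ≈ 0.790 kPa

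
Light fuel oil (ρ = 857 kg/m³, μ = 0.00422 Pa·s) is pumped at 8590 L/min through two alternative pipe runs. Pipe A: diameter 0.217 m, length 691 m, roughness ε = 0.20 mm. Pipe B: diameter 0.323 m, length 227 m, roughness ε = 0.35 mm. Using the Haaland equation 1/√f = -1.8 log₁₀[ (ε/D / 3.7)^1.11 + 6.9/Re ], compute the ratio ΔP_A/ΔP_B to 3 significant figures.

Pipe A: V = Q/A = 0.1432/0.03698 = 3.871 m/s; Re = 1.706e+05; ε/D = 0.000922; Haaland → f = 0.0208; ΔP_A = f(L/D)(ρV²/2) = 4.252e+05 Pa.
Pipe B: V = Q/A = 0.1432/0.08194 = 1.747 m/s; Re = 1.146e+05; ε/D = 0.00108; Haaland → f = 0.02201; ΔP_B = f(L/D)(ρV²/2) = 2.023e+04 Pa.
ΔP_A/ΔP_B = 4.252e+05/2.023e+04 = 21.0.

ΔP_A/ΔP_B ≈ 21.0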